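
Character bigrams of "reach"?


Word: "reach" (length 5)
Number of bigrams = 5 - 2 + 1 = 4
  Position 0: "re"
  Position 1: "ea"
  Position 2: "ac"
  Position 3: "ch"
Bigrams = "re", "ea", "ac", "ch"


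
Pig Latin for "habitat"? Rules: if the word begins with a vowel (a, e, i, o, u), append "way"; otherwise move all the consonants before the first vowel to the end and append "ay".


Word: "habitat"
Starts with consonant(s) → move to end, add 'ay'
Consonant cluster: "h"
Pig Latin = "abitathay"


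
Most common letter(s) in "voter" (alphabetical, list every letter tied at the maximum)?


Word: "voter"
Letter counts:
  'e': 1
  'o': 1
  'r': 1
  't': 1
  'v': 1
Maximum count = 1
Most frequent = 'e', 'o', 'r', 't', 'v' (1 time each)


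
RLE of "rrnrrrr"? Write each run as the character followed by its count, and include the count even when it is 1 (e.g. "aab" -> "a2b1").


String: "rrnrrrr"
Scanning for consecutive runs:
  'r' x 2
  'n' x 1
  'r' x 4
RLE = "r2n1r4"


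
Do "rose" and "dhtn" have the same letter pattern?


Pattern of "rose": [0, 1, 2, 3]
Pattern of "dhtn": [0, 1, 2, 3]
Patterns match
Same pattern = Yes


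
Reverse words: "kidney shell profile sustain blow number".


Original: "kidney shell profile sustain blow number"
Words (1..n): kidney | shell | profile | sustain | blow | number
Reversed (n..1): number | blow | sustain | profile | shell | kidney
Result = "number blow sustain profile shell kidney"


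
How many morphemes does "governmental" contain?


Word: "governmental"
Morphemes: govern + -ment + -al
Each morpheme carries meaning
= 3 morphemes


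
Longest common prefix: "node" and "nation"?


Word 1: "node"
Word 2: "nation"
Comparing from start:
  Pos 0: 'n' == 'n'
  Pos 1: 'o' != 'a' (stop)
LCP = "n" (length 1)


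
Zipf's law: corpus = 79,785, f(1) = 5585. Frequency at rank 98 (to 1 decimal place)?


Zipf's law: f(r) = f(1) / r
f(1) = 5585
f(98) = 5585 / 98
= 57.0 occurrences


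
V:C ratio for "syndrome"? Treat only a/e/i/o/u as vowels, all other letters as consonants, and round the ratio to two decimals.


Word: "syndrome"
Vowels (a,e,i,o,u): 2
Consonants: 6
Ratio = 2/6
= 0.33


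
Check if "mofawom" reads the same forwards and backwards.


Word: "mofawom"
Reversed: "mowafom"
Forward == Backward? mofawom != mowafom
Palindrome = No


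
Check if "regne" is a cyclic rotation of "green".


Word: "green", Candidate: "regne"
Method: check if candidate is substring of word+word
"greengreen" contains "regne"? No
Is rotation = No


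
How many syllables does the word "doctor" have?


Word: "doctor"
Syllable breakdown: doc | tor
Counting: 2 parts
= 2 syllables


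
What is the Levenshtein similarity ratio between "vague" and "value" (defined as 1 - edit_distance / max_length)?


Word 1: "vague" (length 5)
Word 2: "value" (length 5)
One optimal edit sequence:
  1. keep 'v'
  2. keep 'a'
  3. substitute 'g' -> 'l'  (+1)
  4. keep 'u'
  5. keep 'e'
Edit distance = 1
Max length = max(5, 5) = 5
Similarity = 1 - 1/5
= 0.8000


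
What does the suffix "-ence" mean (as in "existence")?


Suffix: -ence
Example: existence (exist + -ence)
Meaning = state of


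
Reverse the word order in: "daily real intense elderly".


Original: "daily real intense elderly"
Words (1..n): daily | real | intense | elderly
Reversed (n..1): elderly | intense | real | daily
Result = "elderly intense real daily"


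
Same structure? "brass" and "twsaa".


Pattern of "brass": [0, 1, 2, 3, 3]
Pattern of "twsaa": [0, 1, 2, 3, 3]
Patterns match
Same pattern = Yes


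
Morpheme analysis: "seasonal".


Word: "seasonal"
Morphemes: season / -al
Each morpheme carries meaning
= 2 morphemes


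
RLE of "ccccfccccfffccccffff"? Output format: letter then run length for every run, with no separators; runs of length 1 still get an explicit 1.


String: "ccccfccccfffccccffff"
Scanning for consecutive runs:
  'c' x 4
  'f' x 1
  'c' x 4
  'f' x 3
  'c' x 4
  'f' x 4
RLE = "c4f1c4f3c4f4"


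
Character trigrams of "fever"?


Word: "fever" (length 5)
Number of trigrams = 5 - 3 + 1 = 3
  Position 0: "fev"
  Position 1: "eve"
  Position 2: "ver"
Trigrams = "fev", "eve", "ver"


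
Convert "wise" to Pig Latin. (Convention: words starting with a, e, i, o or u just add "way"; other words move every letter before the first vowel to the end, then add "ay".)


Word: "wise"
Starts with consonant(s) → move to end, add 'ay'
Consonant cluster: "w"
Pig Latin = "iseway"


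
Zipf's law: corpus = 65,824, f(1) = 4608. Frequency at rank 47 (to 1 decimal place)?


Zipf's law: f(r) = f(1) / r
f(1) = 4608
f(47) = 4608 / 47
= 98.0 occurrences


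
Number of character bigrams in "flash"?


Word: "flash" (length 5)
Number of 2-grams = length - 2 + 1 = 5 - 2 + 1
= 4


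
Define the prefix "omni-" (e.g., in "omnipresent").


Prefix: omni-
Example: omnipresent (omni- + present)
Meaning = all


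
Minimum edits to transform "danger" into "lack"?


Word 1: "danger" (length 6)
Word 2: "lack" (length 4)
One optimal edit sequence (insert/delete/substitute each cost 1):
  1. substitute 'd' -> 'l'  (+1)
  2. keep 'a'
  3. delete 'n'  (+1)
  4. delete 'g'  (+1)
  5. substitute 'e' -> 'c'  (+1)
  6. substitute 'r' -> 'k'  (+1)
Total edit operations: 5
Edit distance = 5


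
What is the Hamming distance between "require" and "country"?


Comparing character by character (same length = 7):
  Pos 0: 'r' vs 'c' !=
  Pos 1: 'e' vs 'o' !=
  Pos 2: 'q' vs 'u' !=
  Pos 3: 'u' vs 'n' !=
  Pos 4: 'i' vs 't' !=
  Pos 5: 'r' vs 'r' =
  Pos 6: 'e' vs 'y' !=
Hamming distance = 6


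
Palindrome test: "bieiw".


Word: "bieiw"
Reversed: "wieib"
Forward == Backward? bieiw != wieib
Palindrome = No


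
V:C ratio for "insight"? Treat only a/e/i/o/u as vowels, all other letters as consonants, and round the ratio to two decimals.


Word: "insight"
Vowels (a,e,i,o,u): 2
Consonants: 5
Ratio = 2/5
= 0.40


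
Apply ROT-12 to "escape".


Word: "escape"
Shift: 12
Each letter → (letter + shift) mod 26:
  'e' (4) + 12 = 16 → 'q'
  's' (18) + 12 = 4 → 'e'
  'c' (2) + 12 = 14 → 'o'
  'a' (0) + 12 = 12 → 'm'
  'p' (15) + 12 = 1 → 'b'
  'e' (4) + 12 = 16 → 'q'
Result = "qeombq"


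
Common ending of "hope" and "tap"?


Word 1: "hope"
Word 2: "tap"
Comparing from end:
  Pos -1: 'e' != 'p' (stop)
LCS = "" (length 0)


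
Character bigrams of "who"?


Word: "who" (length 3)
Number of bigrams = 3 - 2 + 1 = 2
  Position 0: "wh"
  Position 1: "ho"
Bigrams = "wh", "ho"


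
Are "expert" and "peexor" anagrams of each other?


Word 1: "expert" → sorted: eeprtx
Word 2: "peexor" → sorted: eeoprx
Same letters? eeprtx != eeoprx
Anagram = No


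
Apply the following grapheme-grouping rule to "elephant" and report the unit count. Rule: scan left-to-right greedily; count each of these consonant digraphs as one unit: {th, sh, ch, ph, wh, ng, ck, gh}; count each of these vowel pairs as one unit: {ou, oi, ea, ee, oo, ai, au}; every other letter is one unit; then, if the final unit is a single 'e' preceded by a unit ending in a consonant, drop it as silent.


Word: "elephant" (8 letters)
Left-to-right scan:
  1. 'e' (letter)
  2. 'l' (letter)
  3. 'e' (letter)
  4. 'ph' (digraph)
  5. 'a' (letter)
  6. 'n' (letter)
  7. 't' (letter)
Units from scan: 7
Sound units = 7 units


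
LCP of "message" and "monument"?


Word 1: "message"
Word 2: "monument"
Comparing from start:
  Pos 0: 'm' == 'm'
  Pos 1: 'e' != 'o' (stop)
LCP = "m" (length 1)


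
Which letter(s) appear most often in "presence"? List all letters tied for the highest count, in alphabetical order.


Word: "presence"
Letter counts:
  'c': 1
  'e': 3
  'n': 1
  'p': 1
  'r': 1
  's': 1
Maximum count = 3
Most frequent = 'e' (3 times each)


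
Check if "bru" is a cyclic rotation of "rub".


Word: "rub", Candidate: "bru"
Method: check if candidate is substring of word+word
"rubrub" contains "bru"? Yes
Is rotation = Yes


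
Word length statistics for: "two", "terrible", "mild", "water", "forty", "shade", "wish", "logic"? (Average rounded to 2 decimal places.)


Lengths: "two"=3, "terrible"=8, "mild"=4, "water"=5, "forty"=5, "shade"=5, "wish"=4, "logic"=5
Sum = 39, Count = 8
Average = 39/8 = 4.88
= avg=4.88, min=3, max=8


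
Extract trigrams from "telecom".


Word: "telecom" (length 7)
Number of trigrams = 7 - 3 + 1 = 5
  Position 0: "tel"
  Position 1: "ele"
  Position 2: "lec"
  Position 3: "eco"
  Position 4: "com"
Trigrams = "tel", "ele", "lec", "eco", "com"


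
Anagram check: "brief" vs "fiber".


Word 1: "brief" → sorted: befir
Word 2: "fiber" → sorted: befir
Same letters? befir == befir
Anagram = Yes


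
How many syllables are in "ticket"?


Word: "ticket"
Syllable breakdown: tick · et
Counting: 2 parts
= 2 syllables


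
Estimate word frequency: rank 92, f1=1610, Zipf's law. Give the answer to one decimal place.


Zipf's law: f(r) = f(1) / r
f(1) = 1610
f(92) = 1610 / 92
= 17.5 occurrences


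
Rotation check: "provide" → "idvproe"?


Word: "provide", Candidate: "idvproe"
Method: check if candidate is substring of word+word
"provideprovide" contains "idvproe"? No
Is rotation = No


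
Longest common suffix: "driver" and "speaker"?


Word 1: "driver"
Word 2: "speaker"
Comparing from end:
  Pos -1: 'r' == 'r'
  Pos -2: 'e' == 'e'
  Pos -3: 'v' != 'k' (stop)
LCS = "er" (length 2)


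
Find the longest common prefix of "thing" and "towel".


Word 1: "thing"
Word 2: "towel"
Comparing from start:
  Pos 0: 't' == 't'
  Pos 1: 'h' != 'o' (stop)
LCP = "t" (length 1)


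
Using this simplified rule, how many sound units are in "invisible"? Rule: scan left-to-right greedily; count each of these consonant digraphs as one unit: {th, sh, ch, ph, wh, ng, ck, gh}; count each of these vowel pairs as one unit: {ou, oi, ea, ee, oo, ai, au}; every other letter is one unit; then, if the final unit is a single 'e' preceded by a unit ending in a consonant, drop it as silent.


Word: "invisible" (9 letters)
Left-to-right scan:
  1. 'i' (letter)
  2. 'n' (letter)
  3. 'v' (letter)
  4. 'i' (letter)
  5. 's' (letter)
  6. 'i' (letter)
  7. 'b' (letter)
  8. 'l' (letter)
  9. 'e' (letter)
Units from scan: 9
Final unit is 'e' after a consonant -> drop as silent (-1)
Sound units = 8 units


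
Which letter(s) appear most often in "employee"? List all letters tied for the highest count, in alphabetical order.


Word: "employee"
Letter counts:
  'e': 3
  'l': 1
  'm': 1
  'o': 1
  'p': 1
  'y': 1
Maximum count = 3
Most frequent = 'e' (3 times each)


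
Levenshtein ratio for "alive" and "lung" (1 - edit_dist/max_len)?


Word 1: "alive" (length 5)
Word 2: "lung" (length 4)
One optimal edit sequence:
  1. delete 'a'  (+1)
  2. keep 'l'
  3. substitute 'i' -> 'u'  (+1)
  4. substitute 'v' -> 'n'  (+1)
  5. substitute 'e' -> 'g'  (+1)
Edit distance = 4
Max length = max(5, 4) = 5
Similarity = 1 - 4/5
= 0.2000


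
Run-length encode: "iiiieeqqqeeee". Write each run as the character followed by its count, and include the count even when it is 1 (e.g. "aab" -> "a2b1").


String: "iiiieeqqqeeee"
Scanning for consecutive runs:
  'i' x 4
  'e' x 2
  'q' x 3
  'e' x 4
RLE = "i4e2q3e4"


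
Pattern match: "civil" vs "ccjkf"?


Pattern of "civil": [0, 1, 2, 1, 3]
Pattern of "ccjkf": [0, 0, 1, 2, 3]
Patterns do not match
Same pattern = No


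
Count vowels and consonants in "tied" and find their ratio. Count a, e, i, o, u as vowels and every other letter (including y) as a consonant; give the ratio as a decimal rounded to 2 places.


Word: "tied"
Vowels (a,e,i,o,u): 2
Consonants: 2
Ratio = 2/2
= 1.00


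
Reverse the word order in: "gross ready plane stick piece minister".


Original: "gross ready plane stick piece minister"
Words (1..n): gross | ready | plane | stick | piece | minister
Reversed (n..1): minister | piece | stick | plane | ready | gross
Result = "minister piece stick plane ready gross"


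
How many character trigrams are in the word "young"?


Word: "young" (length 5)
Number of 3-grams = length - 3 + 1 = 5 - 3 + 1
= 3


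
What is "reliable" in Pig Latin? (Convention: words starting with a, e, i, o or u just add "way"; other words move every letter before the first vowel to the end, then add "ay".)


Word: "reliable"
Starts with consonant(s) → move to end, add 'ay'
Consonant cluster: "r"
Pig Latin = "eliableray"


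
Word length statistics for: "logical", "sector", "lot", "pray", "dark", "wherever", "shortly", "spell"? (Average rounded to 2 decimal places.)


Lengths: "logical"=7, "sector"=6, "lot"=3, "pray"=4, "dark"=4, "wherever"=8, "shortly"=7, "spell"=5
Sum = 44, Count = 8
Average = 44/8 = 5.50
= avg=5.50, min=3, max=8


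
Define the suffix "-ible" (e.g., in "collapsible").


Suffix: -ible
As in: collapsible -> collapse + -ible, with a spelling change
Meaning = capable of


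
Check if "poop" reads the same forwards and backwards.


Word: "poop"
Reversed: "poop"
Forward == Backward? poop == poop
Palindrome = Yes


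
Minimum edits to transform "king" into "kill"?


Word 1: "king" (length 4)
Word 2: "kill" (length 4)
One optimal edit sequence (insert/delete/substitute each cost 1):
  1. keep 'k'
  2. keep 'i'
  3. substitute 'n' -> 'l'  (+1)
  4. substitute 'g' -> 'l'  (+1)
Total edit operations: 2
Edit distance = 2


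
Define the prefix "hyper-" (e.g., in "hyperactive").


Prefix: hyper-
Example: hyperactive = hyper- + active
Meaning = over / excessive


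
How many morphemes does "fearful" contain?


Word: "fearful"
Morphemes: fear + -ful
Each morpheme carries meaning
= 2 morphemes


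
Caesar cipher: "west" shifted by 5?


Word: "west"
Shift: 5
Each letter → (letter + shift) mod 26:
  'w' (22) + 5 = 1 → 'b'
  'e' (4) + 5 = 9 → 'j'
  's' (18) + 5 = 23 → 'x'
  't' (19) + 5 = 24 → 'y'
Result = "bjxy"


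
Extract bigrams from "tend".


Word: "tend" (length 4)
Number of bigrams = 4 - 2 + 1 = 3
  Position 0: "te"
  Position 1: "en"
  Position 2: "nd"
Bigrams = "te", "en", "nd"


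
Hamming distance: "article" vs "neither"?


Comparing character by character (same length = 7):
  Pos 0: 'a' vs 'n' !=
  Pos 1: 'r' vs 'e' !=
  Pos 2: 't' vs 'i' !=
  Pos 3: 'i' vs 't' !=
  Pos 4: 'c' vs 'h' !=
  Pos 5: 'l' vs 'e' !=
  Pos 6: 'e' vs 'r' !=
Hamming distance = 7


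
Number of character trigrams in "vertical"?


Word: "vertical" (length 8)
Number of 3-grams = length - 3 + 1 = 8 - 3 + 1
= 6


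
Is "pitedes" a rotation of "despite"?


Word: "despite", Candidate: "pitedes"
Method: check if candidate is substring of word+word
"despitedespite" contains "pitedes"? Yes
Is rotation = Yes


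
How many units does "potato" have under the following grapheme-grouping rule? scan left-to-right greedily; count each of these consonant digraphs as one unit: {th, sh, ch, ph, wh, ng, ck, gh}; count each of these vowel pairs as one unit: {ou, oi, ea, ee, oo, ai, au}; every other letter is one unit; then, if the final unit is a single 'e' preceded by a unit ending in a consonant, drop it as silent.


Word: "potato" (6 letters)
Left-to-right scan:
  [1] 'p' (letter)
  [2] 'o' (letter)
  [3] 't' (letter)
  [4] 'a' (letter)
  [5] 't' (letter)
  [6] 'o' (letter)
Units from scan: 6
Sound units = 6 units


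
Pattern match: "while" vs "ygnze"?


Pattern of "while": [0, 1, 2, 3, 4]
Pattern of "ygnze": [0, 1, 2, 3, 4]
Patterns match
Same pattern = Yes


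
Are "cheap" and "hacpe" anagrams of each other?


Word 1: "cheap" → sorted: acehp
Word 2: "hacpe" → sorted: acehp
Same letters? acehp == acehp
Anagram = Yes


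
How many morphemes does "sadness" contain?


Word: "sadness"
Morphemes: sad + -ness
Each morpheme carries meaning
= 2 morphemes


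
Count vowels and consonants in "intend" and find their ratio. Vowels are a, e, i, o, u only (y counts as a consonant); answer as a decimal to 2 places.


Word: "intend"
Vowels (a,e,i,o,u): 2
Consonants: 4
Ratio = 2/4
= 0.50


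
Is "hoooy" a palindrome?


Word: "hoooy"
Reversed: "yoooh"
Forward == Backward? hoooy != yoooh
Palindrome = No


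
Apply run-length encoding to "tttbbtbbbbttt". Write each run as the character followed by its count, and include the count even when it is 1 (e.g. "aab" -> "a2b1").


String: "tttbbtbbbbttt"
Scanning for consecutive runs:
  't' x 3
  'b' x 2
  't' x 1
  'b' x 4
  't' x 3
RLE = "t3b2t1b4t3"


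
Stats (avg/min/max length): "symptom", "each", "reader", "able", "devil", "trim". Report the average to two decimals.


Lengths: "symptom"=7, "each"=4, "reader"=6, "able"=4, "devil"=5, "trim"=4
Sum = 30, Count = 6
Average = 30/6 = 5.00
= avg=5.00, min=4, max=7


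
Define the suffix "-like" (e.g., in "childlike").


Suffix: -like
As in: childlike -> child + -like
Meaning = resembling


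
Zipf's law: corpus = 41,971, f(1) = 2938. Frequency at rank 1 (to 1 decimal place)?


Zipf's law: f(r) = f(1) / r
f(1) = 2938
f(1) = 2938 / 1
= 2938.0 occurrences


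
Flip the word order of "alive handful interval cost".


Original: "alive handful interval cost"
Words (1..n): alive | handful | interval | cost
Reversed (n..1): cost | interval | handful | alive
Result = "cost interval handful alive"


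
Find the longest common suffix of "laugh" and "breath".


Word 1: "laugh"
Word 2: "breath"
Comparing from end:
  Pos -1: 'h' == 'h'
  Pos -2: 'g' != 't' (stop)
LCS = "h" (length 1)


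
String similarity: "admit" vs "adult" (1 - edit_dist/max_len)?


Word 1: "admit" (length 5)
Word 2: "adult" (length 5)
One optimal edit sequence:
  1. keep 'a'
  2. keep 'd'
  3. substitute 'm' -> 'u'  (+1)
  4. substitute 'i' -> 'l'  (+1)
  5. keep 't'
Edit distance = 2
Max length = max(5, 5) = 5
Similarity = 1 - 2/5
= 0.6000


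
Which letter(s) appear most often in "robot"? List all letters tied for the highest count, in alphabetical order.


Word: "robot"
Letter counts:
  'b': 1
  'o': 2
  'r': 1
  't': 1
Maximum count = 2
Most frequent = 'o' (2 times each)


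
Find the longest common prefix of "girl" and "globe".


Word 1: "girl"
Word 2: "globe"
Comparing from start:
  Pos 0: 'g' == 'g'
  Pos 1: 'i' != 'l' (stop)
LCP = "g" (length 1)


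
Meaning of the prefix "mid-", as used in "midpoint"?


Prefix: mid-
As in: midpoint -> mid- + point
Meaning = middle


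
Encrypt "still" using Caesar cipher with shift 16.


Word: "still"
Shift: 16
Each letter → (letter + shift) mod 26:
  's' (18) + 16 = 8 → 'i'
  't' (19) + 16 = 9 → 'j'
  'i' (8) + 16 = 24 → 'y'
  'l' (11) + 16 = 1 → 'b'
  'l' (11) + 16 = 1 → 'b'
Result = "ijybb"


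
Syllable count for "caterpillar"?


Word: "caterpillar"
Syllable breakdown: cat / er / pil / lar
Counting: 4 parts
= 4 syllables


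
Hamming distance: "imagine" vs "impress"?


Comparing character by character (same length = 7):
  Pos 0: 'i' vs 'i' =
  Pos 1: 'm' vs 'm' =
  Pos 2: 'a' vs 'p' !=
  Pos 3: 'g' vs 'r' !=
  Pos 4: 'i' vs 'e' !=
  Pos 5: 'n' vs 's' !=
  Pos 6: 'e' vs 's' !=
Hamming distance = 5


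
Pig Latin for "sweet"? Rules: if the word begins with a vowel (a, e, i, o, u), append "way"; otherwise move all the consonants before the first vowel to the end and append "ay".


Word: "sweet"
Starts with consonant(s) → move to end, add 'ay'
Consonant cluster: "sw"
Pig Latin = "eetsway"


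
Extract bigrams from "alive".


Word: "alive" (length 5)
Number of bigrams = 5 - 2 + 1 = 4
  Position 0: "al"
  Position 1: "li"
  Position 2: "iv"
  Position 3: "ve"
Bigrams = "al", "li", "iv", "ve"


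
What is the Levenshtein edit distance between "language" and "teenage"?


Word 1: "language" (length 8)
Word 2: "teenage" (length 7)
One optimal edit sequence (insert/delete/substitute each cost 1):
  1. delete 'l'  (+1)
  2. substitute 'a' -> 't'  (+1)
  3. substitute 'n' -> 'e'  (+1)
  4. substitute 'g' -> 'e'  (+1)
  5. substitute 'u' -> 'n'  (+1)
  6. keep 'a'
  7. keep 'g'
  8. keep 'e'
Total edit operations: 5
Edit distance = 5


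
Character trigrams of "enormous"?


Word: "enormous" (length 8)
Number of trigrams = 8 - 3 + 1 = 6
  Position 0: "eno"
  Position 1: "nor"
  Position 2: "orm"
  Position 3: "rmo"
  Position 4: "mou"
  Position 5: "ous"
Trigrams = "eno", "nor", "orm", "rmo", "mou", "ous"


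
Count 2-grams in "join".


Word: "join" (length 4)
Number of 2-grams = length - 2 + 1 = 4 - 2 + 1
= 3


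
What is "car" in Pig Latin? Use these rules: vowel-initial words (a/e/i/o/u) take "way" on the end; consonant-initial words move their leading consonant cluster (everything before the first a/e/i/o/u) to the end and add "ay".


Word: "car"
Starts with consonant(s) → move to end, add 'ay'
Consonant cluster: "c"
Pig Latin = "arcay"


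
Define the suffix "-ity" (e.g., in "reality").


Suffix: -ity
Example: reality = real + -ity
Meaning = quality of


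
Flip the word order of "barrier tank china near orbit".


Original: "barrier tank china near orbit"
Words (1..n): barrier | tank | china | near | orbit
Reversed (n..1): orbit | near | china | tank | barrier
Result = "orbit near china tank barrier"


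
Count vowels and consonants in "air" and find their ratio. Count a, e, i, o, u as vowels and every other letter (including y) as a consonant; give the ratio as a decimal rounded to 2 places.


Word: "air"
Vowels (a,e,i,o,u): 2
Consonants: 1
Ratio = 2/1
= 2.00


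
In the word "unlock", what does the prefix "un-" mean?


Prefix: un-
Example: unlock = un- + lock
Meaning = not / reverse


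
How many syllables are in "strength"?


Word: "strength"
Syllable breakdown: strength
Counting: 1 part
= 1 syllable


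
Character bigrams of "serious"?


Word: "serious" (length 7)
Number of bigrams = 7 - 2 + 1 = 6
  Position 0: "se"
  Position 1: "er"
  Position 2: "ri"
  Position 3: "io"
  Position 4: "ou"
  Position 5: "us"
Bigrams = "se", "er", "ri", "io", "ou", "us"


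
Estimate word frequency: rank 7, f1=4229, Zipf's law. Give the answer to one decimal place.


Zipf's law: f(r) = f(1) / r
f(1) = 4229
f(7) = 4229 / 7
= 604.1 occurrences


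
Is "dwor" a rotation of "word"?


Word: "word", Candidate: "dwor"
Method: check if candidate is substring of word+word
"wordword" contains "dwor"? Yes
Is rotation = Yes


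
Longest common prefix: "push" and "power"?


Word 1: "push"
Word 2: "power"
Comparing from start:
  Pos 0: 'p' == 'p'
  Pos 1: 'u' != 'o' (stop)
LCP = "p" (length 1)


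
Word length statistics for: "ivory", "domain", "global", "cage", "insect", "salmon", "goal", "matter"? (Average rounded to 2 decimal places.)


Lengths: "ivory"=5, "domain"=6, "global"=6, "cage"=4, "insect"=6, "salmon"=6, "goal"=4, "matter"=6
Sum = 43, Count = 8
Average = 43/8 = 5.38
= avg=5.38, min=4, max=6


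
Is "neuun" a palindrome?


Word: "neuun"
Reversed: "nuuen"
Forward == Backward? neuun != nuuen
Palindrome = No


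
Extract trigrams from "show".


Word: "show" (length 4)
Number of trigrams = 4 - 3 + 1 = 2
  Position 0: "sho"
  Position 1: "how"
Trigrams = "sho", "how"


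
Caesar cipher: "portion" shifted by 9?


Word: "portion"
Shift: 9
Each letter → (letter + shift) mod 26:
  'p' (15) + 9 = 24 → 'y'
  'o' (14) + 9 = 23 → 'x'
  'r' (17) + 9 = 0 → 'a'
  't' (19) + 9 = 2 → 'c'
  'i' (8) + 9 = 17 → 'r'
  'o' (14) + 9 = 23 → 'x'
  'n' (13) + 9 = 22 → 'w'
Result = "yxacrxw"


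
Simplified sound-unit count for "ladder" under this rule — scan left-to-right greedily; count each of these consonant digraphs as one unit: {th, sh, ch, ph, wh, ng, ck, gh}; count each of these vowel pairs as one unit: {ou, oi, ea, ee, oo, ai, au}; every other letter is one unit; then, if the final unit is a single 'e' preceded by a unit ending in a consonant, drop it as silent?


Word: "ladder" (6 letters)
Left-to-right scan:
  [1] 'l' (letter)
  [2] 'a' (letter)
  [3] 'd' (letter)
  [4] 'd' (letter)
  [5] 'e' (letter)
  [6] 'r' (letter)
Units from scan: 6
Sound units = 6 units


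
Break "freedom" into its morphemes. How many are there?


Word: "freedom"
Morphemes: free | -dom
Each morpheme carries meaning
= 2 morphemes


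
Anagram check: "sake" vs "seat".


Word 1: "sake" → sorted: aeks
Word 2: "seat" → sorted: aest
Same letters? aeks != aest
Anagram = No


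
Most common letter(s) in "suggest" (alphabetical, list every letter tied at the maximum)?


Word: "suggest"
Letter counts:
  'e': 1
  'g': 2
  's': 2
  't': 1
  'u': 1
Maximum count = 2
Most frequent = 'g', 's' (2 times each)


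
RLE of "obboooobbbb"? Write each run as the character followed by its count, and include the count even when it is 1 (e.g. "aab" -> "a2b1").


String: "obboooobbbb"
Scanning for consecutive runs:
  'o' x 1
  'b' x 2
  'o' x 4
  'b' x 4
RLE = "o1b2o4b4"


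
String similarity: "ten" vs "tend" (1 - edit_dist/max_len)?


Word 1: "ten" (length 3)
Word 2: "tend" (length 4)
One optimal edit sequence:
  1. keep 't'
  2. keep 'e'
  3. keep 'n'
  4. insert 'd'  (+1)
Edit distance = 1
Max length = max(3, 4) = 4
Similarity = 1 - 1/4
= 0.7500


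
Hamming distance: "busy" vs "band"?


Comparing character by character (same length = 4):
  Pos 0: 'b' vs 'b' =
  Pos 1: 'u' vs 'a' !=
  Pos 2: 's' vs 'n' !=
  Pos 3: 'y' vs 'd' !=
Hamming distance = 3


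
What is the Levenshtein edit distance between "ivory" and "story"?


Word 1: "ivory" (length 5)
Word 2: "story" (length 5)
One optimal edit sequence (insert/delete/substitute each cost 1):
  1. substitute 'i' -> 's'  (+1)
  2. substitute 'v' -> 't'  (+1)
  3. keep 'o'
  4. keep 'r'
  5. keep 'y'
Total edit operations: 2
Edit distance = 2


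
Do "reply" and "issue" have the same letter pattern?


Pattern of "reply": [0, 1, 2, 3, 4]
Pattern of "issue": [0, 1, 1, 2, 3]
Patterns do not match
Same pattern = No


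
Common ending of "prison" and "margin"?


Word 1: "prison"
Word 2: "margin"
Comparing from end:
  Pos -1: 'n' == 'n'
  Pos -2: 'o' != 'i' (stop)
LCS = "n" (length 1)


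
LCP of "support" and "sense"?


Word 1: "support"
Word 2: "sense"
Comparing from start:
  Pos 0: 's' == 's'
  Pos 1: 'u' != 'e' (stop)
LCP = "s" (length 1)


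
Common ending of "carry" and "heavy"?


Word 1: "carry"
Word 2: "heavy"
Comparing from end:
  Pos -1: 'y' == 'y'
  Pos -2: 'r' != 'v' (stop)
LCS = "y" (length 1)


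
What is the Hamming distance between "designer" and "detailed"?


Comparing character by character (same length = 8):
  Pos 0: 'd' vs 'd' =
  Pos 1: 'e' vs 'e' =
  Pos 2: 's' vs 't' !=
  Pos 3: 'i' vs 'a' !=
  Pos 4: 'g' vs 'i' !=
  Pos 5: 'n' vs 'l' !=
  Pos 6: 'e' vs 'e' =
  Pos 7: 'r' vs 'd' !=
Hamming distance = 5


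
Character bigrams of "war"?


Word: "war" (length 3)
Number of bigrams = 3 - 2 + 1 = 2
  Position 0: "wa"
  Position 1: "ar"
Bigrams = "wa", "ar"


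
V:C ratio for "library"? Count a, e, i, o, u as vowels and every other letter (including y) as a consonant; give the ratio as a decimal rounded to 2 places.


Word: "library"
Vowels (a,e,i,o,u): 2
Consonants: 5
Ratio = 2/5
= 0.40


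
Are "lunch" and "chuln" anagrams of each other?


Word 1: "lunch" → sorted: chlnu
Word 2: "chuln" → sorted: chlnu
Same letters? chlnu == chlnu
Anagram = Yes


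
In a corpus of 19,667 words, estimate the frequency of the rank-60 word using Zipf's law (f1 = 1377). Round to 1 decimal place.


Zipf's law: f(r) = f(1) / r
f(1) = 1377
f(60) = 1377 / 60
= 23.0 occurrences


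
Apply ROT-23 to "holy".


Word: "holy"
Shift: 23
Each letter → (letter + shift) mod 26:
  'h' (7) + 23 = 4 → 'e'
  'o' (14) + 23 = 11 → 'l'
  'l' (11) + 23 = 8 → 'i'
  'y' (24) + 23 = 21 → 'v'
Result = "eliv"


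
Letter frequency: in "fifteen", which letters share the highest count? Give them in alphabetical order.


Word: "fifteen"
Letter counts:
  'e': 2
  'f': 2
  'i': 1
  'n': 1
  't': 1
Maximum count = 2
Most frequent = 'e', 'f' (2 times each)


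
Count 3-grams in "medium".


Word: "medium" (length 6)
Number of 3-grams = length - 3 + 1 = 6 - 3 + 1
= 4


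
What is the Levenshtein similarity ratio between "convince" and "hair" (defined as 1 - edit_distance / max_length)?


Word 1: "convince" (length 8)
Word 2: "hair" (length 4)
One optimal edit sequence:
  1. delete 'c'  (+1)
  2. delete 'o'  (+1)
  3. substitute 'n' -> 'h'  (+1)
  4. substitute 'v' -> 'a'  (+1)
  5. keep 'i'
  6. delete 'n'  (+1)
  7. delete 'c'  (+1)
  8. substitute 'e' -> 'r'  (+1)
Edit distance = 7
Max length = max(8, 4) = 8
Similarity = 1 - 7/8
= 0.1250


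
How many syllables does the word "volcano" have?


Word: "volcano"
Syllable breakdown: vol-ca-no
Counting: 3 parts
= 3 syllables


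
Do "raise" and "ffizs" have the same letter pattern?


Pattern of "raise": [0, 1, 2, 3, 4]
Pattern of "ffizs": [0, 0, 1, 2, 3]
Patterns do not match
Same pattern = No


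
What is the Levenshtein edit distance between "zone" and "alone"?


Word 1: "zone" (length 4)
Word 2: "alone" (length 5)
One optimal edit sequence (insert/delete/substitute each cost 1):
  1. insert 'a'  (+1)
  2. substitute 'z' -> 'l'  (+1)
  3. keep 'o'
  4. keep 'n'
  5. keep 'e'
Total edit operations: 2
Edit distance = 2


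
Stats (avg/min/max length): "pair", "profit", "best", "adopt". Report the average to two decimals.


Lengths: "pair"=4, "profit"=6, "best"=4, "adopt"=5
Sum = 19, Count = 4
Average = 19/4 = 4.75
= avg=4.75, min=4, max=6


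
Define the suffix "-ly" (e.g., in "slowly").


Suffix: -ly
Example: slowly = slow + -ly
Meaning = in a manner


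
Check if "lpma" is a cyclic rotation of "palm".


Word: "palm", Candidate: "lpma"
Method: check if candidate is substring of word+word
"palmpalm" contains "lpma"? No
Is rotation = No


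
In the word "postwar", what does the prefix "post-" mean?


Prefix: post-
Example: postwar (post- + war)
Meaning = after


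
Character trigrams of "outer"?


Word: "outer" (length 5)
Number of trigrams = 5 - 3 + 1 = 3
  Position 0: "out"
  Position 1: "ute"
  Position 2: "ter"
Trigrams = "out", "ute", "ter"


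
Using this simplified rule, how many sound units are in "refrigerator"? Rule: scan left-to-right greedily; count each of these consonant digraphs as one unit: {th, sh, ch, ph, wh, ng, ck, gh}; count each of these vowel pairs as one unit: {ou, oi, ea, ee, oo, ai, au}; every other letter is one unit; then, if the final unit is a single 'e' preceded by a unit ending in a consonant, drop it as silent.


Word: "refrigerator" (12 letters)
Left-to-right scan:
  1. 'r' (letter)
  2. 'e' (letter)
  3. 'f' (letter)
  4. 'r' (letter)
  5. 'i' (letter)
  6. 'g' (letter)
  7. 'e' (letter)
  8. 'r' (letter)
  9. 'a' (letter)
  10. 't' (letter)
  11. 'o' (letter)
  12. 'r' (letter)
Units from scan: 12
Sound units = 12 units


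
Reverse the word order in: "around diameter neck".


Original: "around diameter neck"
Words (1..n): around | diameter | neck
Reversed (n..1): neck | diameter | around
Result = "neck diameter around"


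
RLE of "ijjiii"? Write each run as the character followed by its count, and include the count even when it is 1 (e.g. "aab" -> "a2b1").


String: "ijjiii"
Scanning for consecutive runs:
  'i' x 1
  'j' x 2
  'i' x 3
RLE = "i1j2i3"


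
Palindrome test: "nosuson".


Word: "nosuson"
Reversed: "nosuson"
Forward == Backward? nosuson == nosuson
Palindrome = Yes


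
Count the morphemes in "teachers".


Word: "teachers"
Morphemes: teach / -er / -s
Each morpheme carries meaning
= 3 morphemes


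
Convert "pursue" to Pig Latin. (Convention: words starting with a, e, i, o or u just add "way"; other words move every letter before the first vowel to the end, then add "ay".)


Word: "pursue"
Starts with consonant(s) → move to end, add 'ay'
Consonant cluster: "p"
Pig Latin = "ursuepay"


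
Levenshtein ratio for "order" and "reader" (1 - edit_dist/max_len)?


Word 1: "order" (length 5)
Word 2: "reader" (length 6)
One optimal edit sequence:
  1. insert 'r'  (+1)
  2. substitute 'o' -> 'e'  (+1)
  3. substitute 'r' -> 'a'  (+1)
  4. keep 'd'
  5. keep 'e'
  6. keep 'r'
Edit distance = 3
Max length = max(5, 6) = 6
Similarity = 1 - 3/6
= 0.5000


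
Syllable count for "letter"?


Word: "letter"
Syllable breakdown: let-ter
Counting: 2 parts
= 2 syllables


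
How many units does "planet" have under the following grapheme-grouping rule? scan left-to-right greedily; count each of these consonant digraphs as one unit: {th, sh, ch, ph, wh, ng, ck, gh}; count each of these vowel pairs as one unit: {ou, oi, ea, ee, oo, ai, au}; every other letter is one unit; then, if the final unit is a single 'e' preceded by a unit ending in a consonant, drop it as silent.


Word: "planet" (6 letters)
Left-to-right scan:
  1. 'p' (letter)
  2. 'l' (letter)
  3. 'a' (letter)
  4. 'n' (letter)
  5. 'e' (letter)
  6. 't' (letter)
Units from scan: 6
Sound units = 6 units


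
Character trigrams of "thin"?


Word: "thin" (length 4)
Number of trigrams = 4 - 3 + 1 = 2
  Position 0: "thi"
  Position 1: "hin"
Trigrams = "thi", "hin"


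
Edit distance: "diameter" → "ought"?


Word 1: "diameter" (length 8)
Word 2: "ought" (length 5)
One optimal edit sequence (insert/delete/substitute each cost 1):
  1. delete 'd'  (+1)
  2. substitute 'i' -> 'o'  (+1)
  3. substitute 'a' -> 'u'  (+1)
  4. substitute 'm' -> 'g'  (+1)
  5. substitute 'e' -> 'h'  (+1)
  6. keep 't'
  7. delete 'e'  (+1)
  8. delete 'r'  (+1)
Total edit operations: 7
Edit distance = 7


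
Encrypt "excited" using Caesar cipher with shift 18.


Word: "excited"
Shift: 18
Each letter → (letter + shift) mod 26:
  'e' (4) + 18 = 22 → 'w'
  'x' (23) + 18 = 15 → 'p'
  'c' (2) + 18 = 20 → 'u'
  'i' (8) + 18 = 0 → 'a'
  't' (19) + 18 = 11 → 'l'
  'e' (4) + 18 = 22 → 'w'
  'd' (3) + 18 = 21 → 'v'
Result = "wpualwv"


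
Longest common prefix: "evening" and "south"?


Word 1: "evening"
Word 2: "south"
Comparing from start:
  Pos 0: 'e' != 's' (stop)
LCP = "" (length 0)


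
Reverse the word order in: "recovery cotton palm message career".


Original: "recovery cotton palm message career"
Words (1..n): recovery | cotton | palm | message | career
Reversed (n..1): career | message | palm | cotton | recovery
Result = "career message palm cotton recovery"


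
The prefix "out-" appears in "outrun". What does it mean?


Prefix: out-
Example: outrun (out- + run)
Meaning = surpass


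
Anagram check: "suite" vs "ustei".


Word 1: "suite" → sorted: eistu
Word 2: "ustei" → sorted: eistu
Same letters? eistu == eistu
Anagram = Yes


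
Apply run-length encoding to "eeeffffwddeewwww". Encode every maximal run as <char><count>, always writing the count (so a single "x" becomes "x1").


String: "eeeffffwddeewwww"
Scanning for consecutive runs:
  'e' x 3
  'f' x 4
  'w' x 1
  'd' x 2
  'e' x 2
  'w' x 4
RLE = "e3f4w1d2e2w4"


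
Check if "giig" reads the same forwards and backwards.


Word: "giig"
Reversed: "giig"
Forward == Backward? giig == giig
Palindrome = Yes


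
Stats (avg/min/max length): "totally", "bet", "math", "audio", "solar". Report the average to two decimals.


Lengths: "totally"=7, "bet"=3, "math"=4, "audio"=5, "solar"=5
Sum = 24, Count = 5
Average = 24/5 = 4.80
= avg=4.80, min=3, max=7


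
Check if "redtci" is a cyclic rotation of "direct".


Word: "direct", Candidate: "redtci"
Method: check if candidate is substring of word+word
"directdirect" contains "redtci"? No
Is rotation = No


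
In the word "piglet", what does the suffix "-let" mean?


Suffix: -let
As in: piglet -> pig + -let
Meaning = small


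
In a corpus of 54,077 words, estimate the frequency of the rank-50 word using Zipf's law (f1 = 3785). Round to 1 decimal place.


Zipf's law: f(r) = f(1) / r
f(1) = 3785
f(50) = 3785 / 50
= 75.7 occurrences


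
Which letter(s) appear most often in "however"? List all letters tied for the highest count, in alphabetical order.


Word: "however"
Letter counts:
  'e': 2
  'h': 1
  'o': 1
  'r': 1
  'v': 1
  'w': 1
Maximum count = 2
Most frequent = 'e' (2 times each)


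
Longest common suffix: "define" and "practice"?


Word 1: "define"
Word 2: "practice"
Comparing from end:
  Pos -1: 'e' == 'e'
  Pos -2: 'n' != 'c' (stop)
LCS = "e" (length 1)


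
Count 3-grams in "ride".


Word: "ride" (length 4)
Number of 3-grams = length - 3 + 1 = 4 - 3 + 1
= 2


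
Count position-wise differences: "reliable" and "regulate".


Comparing character by character (same length = 8):
  Pos 0: 'r' vs 'r' =
  Pos 1: 'e' vs 'e' =
  Pos 2: 'l' vs 'g' !=
  Pos 3: 'i' vs 'u' !=
  Pos 4: 'a' vs 'l' !=
  Pos 5: 'b' vs 'a' !=
  Pos 6: 'l' vs 't' !=
  Pos 7: 'e' vs 'e' =
Hamming distance = 5


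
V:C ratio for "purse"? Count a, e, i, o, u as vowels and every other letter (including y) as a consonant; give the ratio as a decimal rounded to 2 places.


Word: "purse"
Vowels (a,e,i,o,u): 2
Consonants: 3
Ratio = 2/3
= 0.67


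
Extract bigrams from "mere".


Word: "mere" (length 4)
Number of bigrams = 4 - 2 + 1 = 3
  Position 0: "me"
  Position 1: "er"
  Position 2: "re"
Bigrams = "me", "er", "re"


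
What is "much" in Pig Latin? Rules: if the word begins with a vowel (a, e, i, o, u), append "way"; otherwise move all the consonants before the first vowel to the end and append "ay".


Word: "much"
Starts with consonant(s) → move to end, add 'ay'
Consonant cluster: "m"
Pig Latin = "uchmay"


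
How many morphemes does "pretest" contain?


Word: "pretest"
Morphemes: pre- + test
Each morpheme carries meaning
= 2 morphemes


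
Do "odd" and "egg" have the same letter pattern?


Pattern of "odd": [0, 1, 1]
Pattern of "egg": [0, 1, 1]
Patterns match
Same pattern = Yes


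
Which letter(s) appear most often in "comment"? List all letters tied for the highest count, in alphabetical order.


Word: "comment"
Letter counts:
  'c': 1
  'e': 1
  'm': 2
  'n': 1
  'o': 1
  't': 1
Maximum count = 2
Most frequent = 'm' (2 times each)


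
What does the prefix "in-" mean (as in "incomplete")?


Prefix: in-
Example: incomplete = in- + complete
Meaning = not / into


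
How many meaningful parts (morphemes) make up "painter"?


Word: "painter"
Morphemes: paint / -er
Each morpheme carries meaning
= 2 morphemes


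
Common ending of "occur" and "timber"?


Word 1: "occur"
Word 2: "timber"
Comparing from end:
  Pos -1: 'r' == 'r'
  Pos -2: 'u' != 'e' (stop)
LCS = "r" (length 1)


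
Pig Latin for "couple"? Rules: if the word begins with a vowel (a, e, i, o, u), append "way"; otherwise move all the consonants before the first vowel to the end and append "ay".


Word: "couple"
Starts with consonant(s) → move to end, add 'ay'
Consonant cluster: "c"
Pig Latin = "ouplecay"


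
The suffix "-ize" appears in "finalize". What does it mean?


Suffix: -ize
As in: finalize -> final + -ize
Meaning = to make


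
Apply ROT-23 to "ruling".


Word: "ruling"
Shift: 23
Each letter → (letter + shift) mod 26:
  'r' (17) + 23 = 14 → 'o'
  'u' (20) + 23 = 17 → 'r'
  'l' (11) + 23 = 8 → 'i'
  'i' (8) + 23 = 5 → 'f'
  'n' (13) + 23 = 10 → 'k'
  'g' (6) + 23 = 3 → 'd'
Result = "orifkd"


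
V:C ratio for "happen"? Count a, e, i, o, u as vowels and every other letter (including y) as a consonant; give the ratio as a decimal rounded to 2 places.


Word: "happen"
Vowels (a,e,i,o,u): 2
Consonants: 4
Ratio = 2/4
= 0.50


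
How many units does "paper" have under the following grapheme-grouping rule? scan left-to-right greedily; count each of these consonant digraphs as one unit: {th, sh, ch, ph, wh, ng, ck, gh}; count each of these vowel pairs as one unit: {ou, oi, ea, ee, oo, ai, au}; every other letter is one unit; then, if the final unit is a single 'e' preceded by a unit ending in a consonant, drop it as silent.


Word: "paper" (5 letters)
Left-to-right scan:
  [1] 'p' (letter)
  [2] 'a' (letter)
  [3] 'p' (letter)
  [4] 'e' (letter)
  [5] 'r' (letter)
Units from scan: 5
Sound units = 5 units
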